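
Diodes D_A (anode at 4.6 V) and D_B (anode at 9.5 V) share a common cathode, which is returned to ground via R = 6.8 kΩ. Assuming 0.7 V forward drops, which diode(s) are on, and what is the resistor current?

Assume both conduct. Then node N would need to be at both 4.6−0.7 = 3.9 V and 9.5−0.7 = 8.8 V, which is impossible.
Assume only D_B conducts: V_N = 9.5 − 0.7 = 8.8 V, so I_R = 8.8/6.8 = 1.29 mA.
Check D_A: its anode-to-cathode voltage is 4.6 − 8.8 = -4.2 V < 0.7 V, so it is off. The assumption is consistent.

Only D_B conducts; I_R ≈ 1.3 mA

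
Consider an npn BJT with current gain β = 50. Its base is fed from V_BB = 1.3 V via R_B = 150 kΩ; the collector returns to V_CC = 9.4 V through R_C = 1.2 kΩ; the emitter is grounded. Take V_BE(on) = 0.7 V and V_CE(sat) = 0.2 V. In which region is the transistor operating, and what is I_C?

active; I_C ≈ 0.2 mA

Assume active. Base-emitter loop: I_B = (V_BB − V_BE)/R_B = (1.3 − 0.7)/150 = 0.004 mA.
I_C = β·I_B = 50×0.004 = 0.2 mA.
V_CE = V_CC − I_C·R_C = 9.4 − 0.2×1.2 = 9.16 V > V_CE(sat), so the active-region assumption holds.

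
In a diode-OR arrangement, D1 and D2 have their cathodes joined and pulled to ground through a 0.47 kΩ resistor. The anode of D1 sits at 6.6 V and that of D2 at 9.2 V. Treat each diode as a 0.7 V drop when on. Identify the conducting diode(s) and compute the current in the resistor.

Assume both conduct. Then node N would need to be at both 6.6−0.7 = 5.9 V and 9.2−0.7 = 8.5 V, which is impossible.
Assume only D2 conducts: V_N = 9.2 − 0.7 = 8.5 V, so I_R = 8.5/0.47 = 18.1 mA.
Check D1: its anode-to-cathode voltage is 6.6 − 8.5 = -1.9 V < 0.7 V, so it is off. The assumption is consistent.

Only D2 conducts; I_R ≈ 18 mA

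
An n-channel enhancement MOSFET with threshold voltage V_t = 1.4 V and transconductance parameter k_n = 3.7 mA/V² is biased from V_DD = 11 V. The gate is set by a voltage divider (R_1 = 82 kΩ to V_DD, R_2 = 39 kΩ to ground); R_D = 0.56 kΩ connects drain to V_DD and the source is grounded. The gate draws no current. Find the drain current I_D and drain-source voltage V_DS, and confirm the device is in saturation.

I_D ≈ 8.5 mA, V_DS ≈ 6.2 V

V_G = V_DD·R_2/(R_1+R_2) = 11×39/121 = 3.55 V. With the source grounded, V_GS = V_G = 3.55 V.
Assume saturation: I_D = (k_n/2)(V_GS − V_t)² = (3.7/2)×(3.55 − 1.4)² = 1.85×2.15² = 8.52 mA.
V_DS = V_DD − I_D·R_D = 11 − 8.52×0.56 = 6.23 V.
Saturation requires V_DS ≥ V_GS − V_t = 2.15 V; 6.23 ≥ 2.15 ✓.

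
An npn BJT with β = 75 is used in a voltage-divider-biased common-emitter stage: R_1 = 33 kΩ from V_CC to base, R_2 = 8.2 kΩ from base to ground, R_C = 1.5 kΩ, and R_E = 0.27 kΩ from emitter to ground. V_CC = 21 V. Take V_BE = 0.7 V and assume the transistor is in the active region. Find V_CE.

V_CE ≈ 3.9 V

Thevenize the base divider: V_Th = V_CC·R_2/(R_1+R_2) = 21×8.2/41.2 = 4.18 V, R_Th = R_1‖R_2 = 6.57 kΩ.
Base-emitter loop: V_Th = I_B·R_Th + V_BE + (β+1)I_B·R_E, so I_B = (4.18 − 0.7) / (6.57 + 76×0.27) = 0.128 mA.
I_C = β·I_B = 75×0.128 = 9.63 mA, and I_E = (β+1)I_B = 9.76 mA.
V_CE = V_CC − I_C·R_C − I_E·R_E = 21 − 9.63×1.5 − 9.76×0.27 = 3.91 V.
V_CE = 3.91 V > 0.2 V confirms active-region operation.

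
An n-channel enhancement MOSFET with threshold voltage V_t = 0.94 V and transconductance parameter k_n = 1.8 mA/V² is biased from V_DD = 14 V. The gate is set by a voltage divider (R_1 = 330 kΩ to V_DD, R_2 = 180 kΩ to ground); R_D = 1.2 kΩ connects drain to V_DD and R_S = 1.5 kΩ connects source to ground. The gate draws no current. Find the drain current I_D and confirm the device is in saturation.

V_G = V_DD·R_2/(R_1+R_2) = 14×180/510 = 4.94 V.
Assume saturation: I_D = (k_n/2)(V_GS − V_t)² with V_GS = V_G − I_D·R_S = 4.94 − 1.5·I_D.
Substituting gives 2.03·I_D² − 11.8·I_D + 14.4 = 0, with roots I_D = 1.74 or 4.09 mA.
The root I_D = 4.09 mA gives V_GS = -1.19 V ≤ V_t, so take I_D = 1.74 mA.
Then V_GS = 2.33 V and V_DS = V_DD − I_D(R_D+R_S) = 14 − 1.74×2.7 = 9.3 V.
Saturation requires V_DS ≥ V_GS − V_t = 1.39 V; 9.3 ≥ 1.39 ✓.

I_D ≈ 1.7 mA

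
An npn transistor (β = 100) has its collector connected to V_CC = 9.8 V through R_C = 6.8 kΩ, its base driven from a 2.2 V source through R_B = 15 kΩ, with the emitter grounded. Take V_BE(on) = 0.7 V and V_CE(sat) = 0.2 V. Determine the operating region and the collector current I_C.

Assume active: I_B = (2.2 − 0.7)/15 = 0.1 mA, giving I_C = β·I_B = 10 mA.
But then V_CE = 9.8 − 10×6.8 = -58.2 V < V_CE(sat) = 0.2 V — impossible in the active region.
So the transistor is saturated. With V_CE = 0.2 V, I_C = (V_CC − 0.2)/R_C = 9.6/6.8 = 1.41 mA.
Check: β·I_B = 10 mA > I_C = 1.41 mA, confirming saturation.

saturation; I_C ≈ 1.4 mA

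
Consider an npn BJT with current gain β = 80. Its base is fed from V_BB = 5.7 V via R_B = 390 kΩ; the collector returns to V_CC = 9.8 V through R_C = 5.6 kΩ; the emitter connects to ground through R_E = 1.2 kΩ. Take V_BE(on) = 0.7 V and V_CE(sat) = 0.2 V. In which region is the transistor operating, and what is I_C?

active; I_C ≈ 0.82 mA

Assume active. Base-emitter loop: I_B = (V_BB − V_BE)/(R_B + (β+1)R_E) = (5.7 − 0.7)/(390 + 81×1.2) = 0.0103 mA.
I_C = β·I_B = 80×0.0103 = 0.821 mA.
V_CE = V_CC − I_C·R_C − I_E·R_E = 9.8 − 0.821×5.6 − 0.831×1.2 = 4.2 V > V_CE(sat), so the active-region assumption holds.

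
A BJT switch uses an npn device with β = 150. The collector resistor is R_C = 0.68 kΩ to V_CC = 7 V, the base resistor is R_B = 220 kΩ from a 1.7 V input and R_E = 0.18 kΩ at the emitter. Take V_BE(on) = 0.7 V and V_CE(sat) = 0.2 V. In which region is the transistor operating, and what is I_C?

active; I_C ≈ 0.61 mA

Assume active. Base-emitter loop: I_B = (V_BB − V_BE)/(R_B + (β+1)R_E) = (1.7 − 0.7)/(220 + 151×0.18) = 0.00405 mA.
I_C = β·I_B = 150×0.00405 = 0.607 mA.
V_CE = V_CC − I_C·R_C − I_E·R_E = 7 − 0.607×0.68 − 0.611×0.18 = 6.48 V > V_CE(sat), so the active-region assumption holds.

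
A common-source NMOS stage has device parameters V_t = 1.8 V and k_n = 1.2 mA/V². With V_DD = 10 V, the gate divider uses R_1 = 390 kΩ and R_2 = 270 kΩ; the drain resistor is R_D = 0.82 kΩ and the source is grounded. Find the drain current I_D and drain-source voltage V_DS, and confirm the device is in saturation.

I_D ≈ 3.1 mA, V_DS ≈ 7.4 V

V_G = V_DD·R_2/(R_1+R_2) = 10×270/660 = 4.09 V. With the source grounded, V_GS = V_G = 4.09 V.
Assume saturation: I_D = (k_n/2)(V_GS − V_t)² = (1.2/2)×(4.09 − 1.8)² = 0.6×2.29² = 3.15 mA.
V_DS = V_DD − I_D·R_D = 10 − 3.15×0.82 = 7.42 V.
Saturation requires V_DS ≥ V_GS − V_t = 2.29 V; 7.42 ≥ 2.29 ✓.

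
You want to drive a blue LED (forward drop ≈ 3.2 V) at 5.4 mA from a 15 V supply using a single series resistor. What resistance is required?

R ≈ 2.2 kΩ

The resistor drops V_S − V_D = 15 − 3.2 = 11.8 V at 5.4 mA.
R = 11.8 V / 5.4 mA = 2.19 kΩ.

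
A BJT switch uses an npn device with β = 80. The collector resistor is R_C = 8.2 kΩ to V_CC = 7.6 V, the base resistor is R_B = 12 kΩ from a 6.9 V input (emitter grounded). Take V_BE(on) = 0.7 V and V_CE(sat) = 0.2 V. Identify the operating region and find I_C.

Assume active: I_B = (6.9 − 0.7)/12 = 0.517 mA, giving I_C = β·I_B = 41.3 mA.
But then V_CE = 7.6 − 41.3×8.2 = -331 V < V_CE(sat) = 0.2 V — impossible in the active region.
So the transistor is saturated. With V_CE = 0.2 V, I_C = (V_CC − 0.2)/R_C = 7.4/8.2 = 0.902 mA.
Check: β·I_B = 41.3 mA > I_C = 0.902 mA, confirming saturation.

saturation; I_C ≈ 0.9 mA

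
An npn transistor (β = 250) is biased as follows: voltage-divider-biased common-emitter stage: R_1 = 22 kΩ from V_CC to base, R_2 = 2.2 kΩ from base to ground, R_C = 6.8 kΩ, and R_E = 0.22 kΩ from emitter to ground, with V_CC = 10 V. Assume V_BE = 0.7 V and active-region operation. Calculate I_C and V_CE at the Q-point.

Thevenize the base divider: V_Th = V_CC·R_2/(R_1+R_2) = 10×2.2/24.2 = 0.909 V, R_Th = R_1‖R_2 = 2 kΩ.
Base-emitter loop: V_Th = I_B·R_Th + V_BE + (β+1)I_B·R_E, so I_B = (0.909 − 0.7) / (2 + 251×0.22) = 0.00365 mA.
I_C = β·I_B = 250×0.00365 = 0.914 mA, and I_E = (β+1)I_B = 0.917 mA.
V_CE = V_CC − I_C·R_C − I_E·R_E = 10 − 0.914×6.8 − 0.917×0.22 = 3.59 V.
V_CE = 3.59 V > 0.2 V confirms active-region operation.

I_C ≈ 0.91 mA, V_CE ≈ 3.6 V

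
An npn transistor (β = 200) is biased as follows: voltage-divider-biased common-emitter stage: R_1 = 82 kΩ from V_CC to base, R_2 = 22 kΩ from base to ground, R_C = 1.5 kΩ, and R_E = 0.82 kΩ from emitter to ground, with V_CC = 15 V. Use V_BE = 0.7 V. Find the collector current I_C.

I_C ≈ 2.7 mA

Thevenize the base divider: V_Th = V_CC·R_2/(R_1+R_2) = 15×22/104 = 3.17 V, R_Th = R_1‖R_2 = 17.3 kΩ.
Base-emitter loop: V_Th = I_B·R_Th + V_BE + (β+1)I_B·R_E, so I_B = (3.17 − 0.7) / (17.3 + 201×0.82) = 0.0136 mA.
I_C = β·I_B = 200×0.0136 = 2.72 mA, and I_E = (β+1)I_B = 2.73 mA.
V_CE = V_CC − I_C·R_C − I_E·R_E = 15 − 2.72×1.5 − 2.73×0.82 = 8.69 V.
V_CE = 8.69 V > 0.2 V confirms active-region operation.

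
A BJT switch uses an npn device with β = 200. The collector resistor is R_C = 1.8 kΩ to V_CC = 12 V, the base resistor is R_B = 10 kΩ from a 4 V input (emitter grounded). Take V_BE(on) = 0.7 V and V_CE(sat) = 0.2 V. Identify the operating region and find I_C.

saturation; I_C ≈ 6.6 mA

Assume active: I_B = (4 − 0.7)/10 = 0.33 mA, giving I_C = β·I_B = 66 mA.
But then V_CE = 12 − 66×1.8 = -107 V < V_CE(sat) = 0.2 V — impossible in the active region.
So the transistor is saturated. With V_CE = 0.2 V, I_C = (V_CC − 0.2)/R_C = 11.8/1.8 = 6.56 mA.
Check: β·I_B = 66 mA > I_C = 6.56 mA, confirming saturation.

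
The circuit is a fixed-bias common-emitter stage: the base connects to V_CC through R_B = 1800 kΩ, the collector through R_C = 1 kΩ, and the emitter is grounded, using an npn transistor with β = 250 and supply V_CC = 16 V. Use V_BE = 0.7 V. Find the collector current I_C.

Base loop: V_CC = I_B·R_B + V_BE, so I_B = (16 − 0.7)/1800 kΩ = 0.0085 mA.
In the active region I_C = β·I_B = 250 × 0.0085 = 2.12 mA.
Collector loop: V_CE = V_CC − I_C·R_C = 16 − 2.12×1 = 13.9 V.
Since V_CE = 13.9 V > V_CE(sat) ≈ 0.2 V, the transistor is in the active region as assumed.

I_C ≈ 2.1 mA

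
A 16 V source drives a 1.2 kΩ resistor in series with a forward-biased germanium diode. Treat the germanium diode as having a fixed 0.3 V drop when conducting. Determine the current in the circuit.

I ≈ 13 mA

KVL around the loop: 16 = V_D + I·R = 0.3 + I × 1.2 kΩ.
So I = (16 − 0.3) / 1.2 kΩ = 15.7 / 1.2 = 13.1 mA.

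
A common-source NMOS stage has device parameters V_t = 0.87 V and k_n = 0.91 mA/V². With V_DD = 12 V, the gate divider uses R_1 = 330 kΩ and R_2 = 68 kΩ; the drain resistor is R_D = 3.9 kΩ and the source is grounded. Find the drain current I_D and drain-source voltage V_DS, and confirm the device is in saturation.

V_G = V_DD·R_2/(R_1+R_2) = 12×68/398 = 2.05 V. With the source grounded, V_GS = V_G = 2.05 V.
Assume saturation: I_D = (k_n/2)(V_GS − V_t)² = (0.91/2)×(2.05 − 0.87)² = 0.455×1.18² = 0.634 mA.
V_DS = V_DD − I_D·R_D = 12 − 0.634×3.9 = 9.53 V.
Saturation requires V_DS ≥ V_GS − V_t = 1.18 V; 9.53 ≥ 1.18 ✓.

I_D ≈ 0.63 mA, V_DS ≈ 9.5 V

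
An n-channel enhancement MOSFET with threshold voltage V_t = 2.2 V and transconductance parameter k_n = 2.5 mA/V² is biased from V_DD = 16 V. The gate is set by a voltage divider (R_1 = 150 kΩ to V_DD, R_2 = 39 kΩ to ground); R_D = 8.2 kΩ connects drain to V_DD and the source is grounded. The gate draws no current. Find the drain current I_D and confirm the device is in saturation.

V_G = V_DD·R_2/(R_1+R_2) = 16×39/189 = 3.3 V. With the source grounded, V_GS = V_G = 3.3 V.
Assume saturation: I_D = (k_n/2)(V_GS − V_t)² = (2.5/2)×(3.3 − 2.2)² = 1.25×1.1² = 1.52 mA.
V_DS = V_DD − I_D·R_D = 16 − 1.52×8.2 = 3.56 V.
Saturation requires V_DS ≥ V_GS − V_t = 1.1 V; 3.56 ≥ 1.1 ✓.

I_D ≈ 1.5 mA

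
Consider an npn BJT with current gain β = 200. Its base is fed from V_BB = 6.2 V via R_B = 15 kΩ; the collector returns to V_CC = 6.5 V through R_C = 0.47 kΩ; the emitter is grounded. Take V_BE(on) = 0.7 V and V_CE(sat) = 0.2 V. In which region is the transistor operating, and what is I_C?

saturation; I_C ≈ 13 mA

Assume active: I_B = (6.2 − 0.7)/15 = 0.367 mA, giving I_C = β·I_B = 73.3 mA.
But then V_CE = 6.5 − 73.3×0.47 = -28 V < V_CE(sat) = 0.2 V — impossible in the active region.
So the transistor is saturated. With V_CE = 0.2 V, I_C = (V_CC − 0.2)/R_C = 6.3/0.47 = 13.4 mA.
Check: β·I_B = 73.3 mA > I_C = 13.4 mA, confirming saturation.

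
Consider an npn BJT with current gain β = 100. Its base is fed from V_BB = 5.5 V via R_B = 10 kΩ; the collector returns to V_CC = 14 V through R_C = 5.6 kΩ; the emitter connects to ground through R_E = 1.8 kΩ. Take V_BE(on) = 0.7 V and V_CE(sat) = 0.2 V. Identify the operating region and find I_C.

saturation; I_C ≈ 1.8 mA

Assume active: I_B = (5.5 − 0.7)/(10 + 101×1.8) = 0.025 mA, I_C = β·I_B = 2.5 mA.
Then V_CE = 14 − 2.5×5.6 − 2.53×1.8 = -4.56 V < 0.2 V — the active assumption fails.
Re-solve with V_CE = 0.2 V. KCL at the emitter: V_E/R_E = (V_BB−0.7−V_E)/R_B + (V_CC−0.2−V_E)/R_C, giving V_E = 3.53 V.
I_C = (V_CC − 0.2 − V_E)/R_C = (13.8 − 3.53)/5.6 = 1.83 mA.
Check: I_B = (4.8 − 3.53)/10 = 0.127 mA, and β·I_B = 12.7 mA > I_C, confirming saturation.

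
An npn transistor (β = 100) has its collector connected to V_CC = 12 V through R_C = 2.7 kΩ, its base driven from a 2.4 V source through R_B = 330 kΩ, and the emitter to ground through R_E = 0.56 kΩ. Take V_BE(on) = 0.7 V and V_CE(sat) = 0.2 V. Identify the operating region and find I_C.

Assume active. Base-emitter loop: I_B = (V_BB − V_BE)/(R_B + (β+1)R_E) = (2.4 − 0.7)/(330 + 101×0.56) = 0.0044 mA.
I_C = β·I_B = 100×0.0044 = 0.44 mA.
V_CE = V_CC − I_C·R_C − I_E·R_E = 12 − 0.44×2.7 − 0.444×0.56 = 10.6 V > V_CE(sat), so the active-region assumption holds.

active; I_C ≈ 0.44 mA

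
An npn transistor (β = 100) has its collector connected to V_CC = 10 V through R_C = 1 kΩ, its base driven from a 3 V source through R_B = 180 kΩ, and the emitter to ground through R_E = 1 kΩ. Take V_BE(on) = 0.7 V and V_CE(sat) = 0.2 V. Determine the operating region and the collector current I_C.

Assume active. Base-emitter loop: I_B = (V_BB − V_BE)/(R_B + (β+1)R_E) = (3 − 0.7)/(180 + 101×1) = 0.00819 mA.
I_C = β·I_B = 100×0.00819 = 0.819 mA.
V_CE = V_CC − I_C·R_C − I_E·R_E = 10 − 0.819×1 − 0.827×1 = 8.35 V > V_CE(sat), so the active-region assumption holds.

active; I_C ≈ 0.82 mA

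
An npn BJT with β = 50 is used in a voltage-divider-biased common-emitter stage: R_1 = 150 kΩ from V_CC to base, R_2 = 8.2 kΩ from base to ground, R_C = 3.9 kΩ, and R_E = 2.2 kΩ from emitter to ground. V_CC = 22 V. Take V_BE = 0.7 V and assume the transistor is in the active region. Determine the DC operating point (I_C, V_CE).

I_C ≈ 0.18 mA, V_CE ≈ 21 V

Thevenize the base divider: V_Th = V_CC·R_2/(R_1+R_2) = 22×8.2/158 = 1.14 V, R_Th = R_1‖R_2 = 7.77 kΩ.
Base-emitter loop: V_Th = I_B·R_Th + V_BE + (β+1)I_B·R_E, so I_B = (1.14 − 0.7) / (7.77 + 51×2.2) = 0.00367 mA.
I_C = β·I_B = 50×0.00367 = 0.184 mA, and I_E = (β+1)I_B = 0.187 mA.
V_CE = V_CC − I_C·R_C − I_E·R_E = 22 − 0.184×3.9 − 0.187×2.2 = 20.9 V.
V_CE = 20.9 V > 0.2 V confirms active-region operation.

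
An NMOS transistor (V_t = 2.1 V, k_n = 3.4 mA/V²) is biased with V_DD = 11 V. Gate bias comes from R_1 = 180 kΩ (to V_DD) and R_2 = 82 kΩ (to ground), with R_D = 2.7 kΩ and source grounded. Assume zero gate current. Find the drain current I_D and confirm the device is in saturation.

I_D ≈ 3.1 mA

V_G = V_DD·R_2/(R_1+R_2) = 11×82/262 = 3.44 V. With the source grounded, V_GS = V_G = 3.44 V.
Assume saturation: I_D = (k_n/2)(V_GS − V_t)² = (3.4/2)×(3.44 − 2.1)² = 1.7×1.34² = 3.07 mA.
V_DS = V_DD − I_D·R_D = 11 − 3.07×2.7 = 2.72 V.
Saturation requires V_DS ≥ V_GS − V_t = 1.34 V; 2.72 ≥ 1.34 ✓.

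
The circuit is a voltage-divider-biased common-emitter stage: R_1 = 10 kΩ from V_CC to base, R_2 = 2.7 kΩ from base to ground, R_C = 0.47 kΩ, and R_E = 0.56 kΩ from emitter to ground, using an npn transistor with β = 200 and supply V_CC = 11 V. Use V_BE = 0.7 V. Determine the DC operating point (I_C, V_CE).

I_C ≈ 2.9 mA, V_CE ≈ 8 V

Thevenize the base divider: V_Th = V_CC·R_2/(R_1+R_2) = 11×2.7/12.7 = 2.34 V, R_Th = R_1‖R_2 = 2.13 kΩ.
Base-emitter loop: V_Th = I_B·R_Th + V_BE + (β+1)I_B·R_E, so I_B = (2.34 − 0.7) / (2.13 + 201×0.56) = 0.0143 mA.
I_C = β·I_B = 200×0.0143 = 2.86 mA, and I_E = (β+1)I_B = 2.87 mA.
V_CE = V_CC − I_C·R_C − I_E·R_E = 11 − 2.86×0.47 − 2.87×0.56 = 8.05 V.
V_CE = 8.05 V > 0.2 V confirms active-region operation.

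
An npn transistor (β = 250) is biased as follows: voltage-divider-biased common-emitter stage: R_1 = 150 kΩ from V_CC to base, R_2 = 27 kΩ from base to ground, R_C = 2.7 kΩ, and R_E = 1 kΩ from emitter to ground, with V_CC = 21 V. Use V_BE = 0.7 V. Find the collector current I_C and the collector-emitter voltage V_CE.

I_C ≈ 2.3 mA, V_CE ≈ 13 V

Thevenize the base divider: V_Th = V_CC·R_2/(R_1+R_2) = 21×27/177 = 3.2 V, R_Th = R_1‖R_2 = 22.9 kΩ.
Base-emitter loop: V_Th = I_B·R_Th + V_BE + (β+1)I_B·R_E, so I_B = (3.2 − 0.7) / (22.9 + 251×1) = 0.00914 mA.
I_C = β·I_B = 250×0.00914 = 2.29 mA, and I_E = (β+1)I_B = 2.29 mA.
V_CE = V_CC − I_C·R_C − I_E·R_E = 21 − 2.29×2.7 − 2.29×1 = 12.5 V.
V_CE = 12.5 V > 0.2 V confirms active-region operation.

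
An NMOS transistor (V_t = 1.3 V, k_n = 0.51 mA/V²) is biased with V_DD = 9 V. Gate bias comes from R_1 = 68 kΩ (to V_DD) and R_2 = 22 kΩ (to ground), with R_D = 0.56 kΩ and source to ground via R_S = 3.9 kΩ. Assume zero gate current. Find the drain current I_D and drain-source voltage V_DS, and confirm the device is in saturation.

I_D ≈ 0.084 mA, V_DS ≈ 8.6 V

V_G = V_DD·R_2/(R_1+R_2) = 9×22/90 = 2.2 V.
Assume saturation: I_D = (k_n/2)(V_GS − V_t)² with V_GS = V_G − I_D·R_S = 2.2 − 3.9·I_D.
Substituting gives 3.88·I_D² − 2.79·I_D + 0.207 = 0, with roots I_D = 0.0838 or 0.636 mA.
The root I_D = 0.636 mA gives V_GS = -0.279 V ≤ V_t, so take I_D = 0.0838 mA.
Then V_GS = 1.87 V and V_DS = V_DD − I_D(R_D+R_S) = 9 − 0.0838×4.46 = 8.63 V.
Saturation requires V_DS ≥ V_GS − V_t = 0.573 V; 8.63 ≥ 0.573 ✓.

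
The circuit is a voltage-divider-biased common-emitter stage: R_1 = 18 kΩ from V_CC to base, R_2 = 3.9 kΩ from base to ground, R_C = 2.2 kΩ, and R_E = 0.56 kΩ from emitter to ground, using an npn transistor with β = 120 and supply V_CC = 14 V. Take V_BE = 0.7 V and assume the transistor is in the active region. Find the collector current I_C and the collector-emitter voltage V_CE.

I_C ≈ 3 mA, V_CE ≈ 5.6 V

Thevenize the base divider: V_Th = V_CC·R_2/(R_1+R_2) = 14×3.9/21.9 = 2.49 V, R_Th = R_1‖R_2 = 3.21 kΩ.
Base-emitter loop: V_Th = I_B·R_Th + V_BE + (β+1)I_B·R_E, so I_B = (2.49 − 0.7) / (3.21 + 121×0.56) = 0.0253 mA.
I_C = β·I_B = 120×0.0253 = 3.03 mA, and I_E = (β+1)I_B = 3.06 mA.
V_CE = V_CC − I_C·R_C − I_E·R_E = 14 − 3.03×2.2 − 3.06×0.56 = 5.62 V.
V_CE = 5.62 V > 0.2 V confirms active-region operation.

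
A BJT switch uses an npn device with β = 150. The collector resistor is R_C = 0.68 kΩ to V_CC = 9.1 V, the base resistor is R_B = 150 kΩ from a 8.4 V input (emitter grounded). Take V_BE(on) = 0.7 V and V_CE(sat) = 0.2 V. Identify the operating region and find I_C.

active; I_C ≈ 7.7 mA

Assume active. Base-emitter loop: I_B = (V_BB − V_BE)/R_B = (8.4 − 0.7)/150 = 0.0513 mA.
I_C = β·I_B = 150×0.0513 = 7.7 mA.
V_CE = V_CC − I_C·R_C = 9.1 − 7.7×0.68 = 3.86 V > V_CE(sat), so the active-region assumption holds.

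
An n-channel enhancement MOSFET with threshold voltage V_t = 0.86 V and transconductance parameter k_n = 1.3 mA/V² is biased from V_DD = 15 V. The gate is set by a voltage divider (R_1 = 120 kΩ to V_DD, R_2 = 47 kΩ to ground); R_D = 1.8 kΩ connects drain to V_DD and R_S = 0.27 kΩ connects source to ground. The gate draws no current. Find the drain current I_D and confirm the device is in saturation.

V_G = V_DD·R_2/(R_1+R_2) = 15×47/167 = 4.22 V.
Assume saturation: I_D = (k_n/2)(V_GS − V_t)² with V_GS = V_G − I_D·R_S = 4.22 − 0.27·I_D.
Substituting gives 0.0474·I_D² − 2.18·I_D + 7.35 = 0, with roots I_D = 3.66 or 42.3 mA.
The root I_D = 42.3 mA gives V_GS = -7.21 V ≤ V_t, so take I_D = 3.66 mA.
Then V_GS = 3.23 V and V_DS = V_DD − I_D(R_D+R_S) = 15 − 3.66×2.07 = 7.42 V.
Saturation requires V_DS ≥ V_GS − V_t = 2.37 V; 7.42 ≥ 2.37 ✓.

I_D ≈ 3.7 mA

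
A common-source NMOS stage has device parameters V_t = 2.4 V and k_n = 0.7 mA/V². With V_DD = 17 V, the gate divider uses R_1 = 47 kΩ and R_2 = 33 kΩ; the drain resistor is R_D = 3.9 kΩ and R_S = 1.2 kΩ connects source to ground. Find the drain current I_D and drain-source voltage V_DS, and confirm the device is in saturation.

I_D ≈ 1.9 mA, V_DS ≈ 7.3 V

V_G = V_DD·R_2/(R_1+R_2) = 17×33/80 = 7.01 V.
Assume saturation: I_D = (k_n/2)(V_GS − V_t)² with V_GS = V_G − I_D·R_S = 7.01 − 1.2·I_D.
Substituting gives 0.504·I_D² − 4.87·I_D + 7.45 = 0, with roots I_D = 1.9 or 7.77 mA.
The root I_D = 7.77 mA gives V_GS = -2.31 V ≤ V_t, so take I_D = 1.9 mA.
Then V_GS = 4.73 V and V_DS = V_DD − I_D(R_D+R_S) = 17 − 1.9×5.1 = 7.3 V.
Saturation requires V_DS ≥ V_GS − V_t = 2.33 V; 7.3 ≥ 2.33 ✓.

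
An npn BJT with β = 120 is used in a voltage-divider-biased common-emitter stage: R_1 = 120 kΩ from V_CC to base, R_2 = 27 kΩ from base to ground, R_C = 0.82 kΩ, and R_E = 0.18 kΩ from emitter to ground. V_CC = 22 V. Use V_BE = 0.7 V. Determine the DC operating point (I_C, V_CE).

I_C ≈ 9.1 mA, V_CE ≈ 13 V

Thevenize the base divider: V_Th = V_CC·R_2/(R_1+R_2) = 22×27/147 = 4.04 V, R_Th = R_1‖R_2 = 22 kΩ.
Base-emitter loop: V_Th = I_B·R_Th + V_BE + (β+1)I_B·R_E, so I_B = (4.04 − 0.7) / (22 + 121×0.18) = 0.0762 mA.
I_C = β·I_B = 120×0.0762 = 9.15 mA, and I_E = (β+1)I_B = 9.22 mA.
V_CE = V_CC − I_C·R_C − I_E·R_E = 22 − 9.15×0.82 − 9.22×0.18 = 12.8 V.
V_CE = 12.8 V > 0.2 V confirms active-region operation.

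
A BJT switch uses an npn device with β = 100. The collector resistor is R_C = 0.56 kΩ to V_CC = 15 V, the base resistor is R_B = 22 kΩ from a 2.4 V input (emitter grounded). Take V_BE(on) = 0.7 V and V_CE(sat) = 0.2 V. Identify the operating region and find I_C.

active; I_C ≈ 7.7 mA

Assume active. Base-emitter loop: I_B = (V_BB − V_BE)/R_B = (2.4 − 0.7)/22 = 0.0773 mA.
I_C = β·I_B = 100×0.0773 = 7.73 mA.
V_CE = V_CC − I_C·R_C = 15 − 7.73×0.56 = 10.7 V > V_CE(sat), so the active-region assumption holds.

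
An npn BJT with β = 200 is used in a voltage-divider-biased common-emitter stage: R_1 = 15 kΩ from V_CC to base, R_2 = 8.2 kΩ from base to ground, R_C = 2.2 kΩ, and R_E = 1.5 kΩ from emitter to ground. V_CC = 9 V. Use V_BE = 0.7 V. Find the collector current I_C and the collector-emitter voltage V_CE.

Thevenize the base divider: V_Th = V_CC·R_2/(R_1+R_2) = 9×8.2/23.2 = 3.18 V, R_Th = R_1‖R_2 = 5.3 kΩ.
Base-emitter loop: V_Th = I_B·R_Th + V_BE + (β+1)I_B·R_E, so I_B = (3.18 − 0.7) / (5.3 + 201×1.5) = 0.00809 mA.
I_C = β·I_B = 200×0.00809 = 1.62 mA, and I_E = (β+1)I_B = 1.63 mA.
V_CE = V_CC − I_C·R_C − I_E·R_E = 9 − 1.62×2.2 − 1.63×1.5 = 3 V.
V_CE = 3 V > 0.2 V confirms active-region operation.

I_C ≈ 1.6 mA, V_CE ≈ 3 V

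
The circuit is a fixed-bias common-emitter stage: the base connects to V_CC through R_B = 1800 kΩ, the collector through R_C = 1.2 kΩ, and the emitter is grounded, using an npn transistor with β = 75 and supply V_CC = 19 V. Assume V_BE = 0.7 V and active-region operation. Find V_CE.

V_CE ≈ 18 V

Base loop: V_CC = I_B·R_B + V_BE, so I_B = (19 − 0.7)/1800 kΩ = 0.0102 mA.
In the active region I_C = β·I_B = 75 × 0.0102 = 0.763 mA.
Collector loop: V_CE = V_CC − I_C·R_C = 19 − 0.763×1.2 = 18.1 V.
Since V_CE = 18.1 V > V_CE(sat) ≈ 0.2 V, the transistor is in the active region as assumed.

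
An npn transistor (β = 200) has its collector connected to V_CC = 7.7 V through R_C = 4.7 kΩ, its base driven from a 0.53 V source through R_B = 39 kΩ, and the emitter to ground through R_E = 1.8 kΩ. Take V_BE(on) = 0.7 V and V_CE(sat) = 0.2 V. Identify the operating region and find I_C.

V_BB = 0.53 V ≤ V_BE(on) = 0.7 V, so the base-emitter junction is not forward biased.
The transistor is in cutoff: I_B = I_C = 0.

cutoff; I_C ≈ 0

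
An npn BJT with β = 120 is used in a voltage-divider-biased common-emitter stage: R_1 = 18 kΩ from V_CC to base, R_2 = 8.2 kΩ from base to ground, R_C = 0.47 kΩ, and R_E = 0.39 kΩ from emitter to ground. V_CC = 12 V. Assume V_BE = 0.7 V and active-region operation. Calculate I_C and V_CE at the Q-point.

I_C ≈ 6.9 mA, V_CE ≈ 6 V

Thevenize the base divider: V_Th = V_CC·R_2/(R_1+R_2) = 12×8.2/26.2 = 3.76 V, R_Th = R_1‖R_2 = 5.63 kΩ.
Base-emitter loop: V_Th = I_B·R_Th + V_BE + (β+1)I_B·R_E, so I_B = (3.76 − 0.7) / (5.63 + 121×0.39) = 0.0578 mA.
I_C = β·I_B = 120×0.0578 = 6.94 mA, and I_E = (β+1)I_B = 7 mA.
V_CE = V_CC − I_C·R_C − I_E·R_E = 12 − 6.94×0.47 − 7×0.39 = 6.01 V.
V_CE = 6.01 V > 0.2 V confirms active-region operation.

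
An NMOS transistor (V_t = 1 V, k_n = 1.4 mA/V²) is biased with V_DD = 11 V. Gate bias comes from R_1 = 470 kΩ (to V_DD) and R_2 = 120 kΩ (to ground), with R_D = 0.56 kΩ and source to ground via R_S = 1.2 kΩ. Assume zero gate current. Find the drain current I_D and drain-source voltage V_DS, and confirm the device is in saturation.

I_D ≈ 0.4 mA, V_DS ≈ 10 V

V_G = V_DD·R_2/(R_1+R_2) = 11×120/590 = 2.24 V.
Assume saturation: I_D = (k_n/2)(V_GS − V_t)² with V_GS = V_G − I_D·R_S = 2.24 − 1.2·I_D.
Substituting gives 1.01·I_D² − 3.08·I_D + 1.07 = 0, with roots I_D = 0.401 or 2.65 mA.
The root I_D = 2.65 mA gives V_GS = -0.947 V ≤ V_t, so take I_D = 0.401 mA.
Then V_GS = 1.76 V and V_DS = V_DD − I_D(R_D+R_S) = 11 − 0.401×1.76 = 10.3 V.
Saturation requires V_DS ≥ V_GS − V_t = 0.757 V; 10.3 ≥ 0.757 ✓.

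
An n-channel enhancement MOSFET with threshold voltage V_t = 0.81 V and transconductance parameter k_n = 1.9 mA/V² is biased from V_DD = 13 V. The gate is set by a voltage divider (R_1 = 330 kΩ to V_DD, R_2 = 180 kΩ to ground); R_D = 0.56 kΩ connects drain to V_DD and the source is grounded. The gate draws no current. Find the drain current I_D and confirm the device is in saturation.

V_G = V_DD·R_2/(R_1+R_2) = 13×180/510 = 4.59 V. With the source grounded, V_GS = V_G = 4.59 V.
Assume saturation: I_D = (k_n/2)(V_GS − V_t)² = (1.9/2)×(4.59 − 0.81)² = 0.95×3.78² = 13.6 mA.
V_DS = V_DD − I_D·R_D = 13 − 13.6×0.56 = 5.41 V.
Saturation requires V_DS ≥ V_GS − V_t = 3.78 V; 5.41 ≥ 3.78 ✓.

I_D ≈ 14 mA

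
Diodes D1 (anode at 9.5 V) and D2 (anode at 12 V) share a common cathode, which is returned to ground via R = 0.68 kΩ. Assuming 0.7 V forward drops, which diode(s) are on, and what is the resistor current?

Only D2 conducts; I_R ≈ 17 mA

Assume both conduct. Then node N would need to be at both 9.5−0.7 = 8.8 V and 12−0.7 = 11.3 V, which is impossible.
Assume only D2 conducts: V_N = 12 − 0.7 = 11.3 V, so I_R = 11.3/0.68 = 16.6 mA.
Check D1: its anode-to-cathode voltage is 9.5 − 11.3 = -1.8 V < 0.7 V, so it is off. The assumption is consistent.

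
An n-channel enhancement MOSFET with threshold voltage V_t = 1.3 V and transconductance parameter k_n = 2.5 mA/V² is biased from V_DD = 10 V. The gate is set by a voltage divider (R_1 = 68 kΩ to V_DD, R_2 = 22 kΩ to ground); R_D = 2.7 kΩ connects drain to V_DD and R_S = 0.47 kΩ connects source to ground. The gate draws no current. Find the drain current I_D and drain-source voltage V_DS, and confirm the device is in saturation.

I_D ≈ 0.77 mA, V_DS ≈ 7.6 V

V_G = V_DD·R_2/(R_1+R_2) = 10×22/90 = 2.44 V.
Assume saturation: I_D = (k_n/2)(V_GS − V_t)² with V_GS = V_G − I_D·R_S = 2.44 − 0.47·I_D.
Substituting gives 0.276·I_D² − 2.34·I_D + 1.64 = 0, with roots I_D = 0.768 or 7.72 mA.
The root I_D = 7.72 mA gives V_GS = -1.19 V ≤ V_t, so take I_D = 0.768 mA.
Then V_GS = 2.08 V and V_DS = V_DD − I_D(R_D+R_S) = 10 − 0.768×3.17 = 7.57 V.
Saturation requires V_DS ≥ V_GS − V_t = 0.784 V; 7.57 ≥ 0.784 ✓.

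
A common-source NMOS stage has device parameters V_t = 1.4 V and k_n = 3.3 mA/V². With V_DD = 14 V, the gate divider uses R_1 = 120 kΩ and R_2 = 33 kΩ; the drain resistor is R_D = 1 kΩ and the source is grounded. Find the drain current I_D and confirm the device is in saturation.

V_G = V_DD·R_2/(R_1+R_2) = 14×33/153 = 3.02 V. With the source grounded, V_GS = V_G = 3.02 V.
Assume saturation: I_D = (k_n/2)(V_GS − V_t)² = (3.3/2)×(3.02 − 1.4)² = 1.65×1.62² = 4.33 mA.
V_DS = V_DD − I_D·R_D = 14 − 4.33×1 = 9.67 V.
Saturation requires V_DS ≥ V_GS − V_t = 1.62 V; 9.67 ≥ 1.62 ✓.

I_D ≈ 4.3 mA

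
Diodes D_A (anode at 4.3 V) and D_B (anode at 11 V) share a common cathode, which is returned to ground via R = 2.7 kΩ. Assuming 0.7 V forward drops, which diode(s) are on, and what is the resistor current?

Only D_B conducts; I_R ≈ 3.8 mA

Assume both conduct. Then node N would need to be at both 4.3−0.7 = 3.6 V and 11−0.7 = 10.3 V, which is impossible.
Assume only D_B conducts: V_N = 11 − 0.7 = 10.3 V, so I_R = 10.3/2.7 = 3.81 mA.
Check D_A: its anode-to-cathode voltage is 4.3 − 10.3 = -6 V < 0.7 V, so it is off. The assumption is consistent.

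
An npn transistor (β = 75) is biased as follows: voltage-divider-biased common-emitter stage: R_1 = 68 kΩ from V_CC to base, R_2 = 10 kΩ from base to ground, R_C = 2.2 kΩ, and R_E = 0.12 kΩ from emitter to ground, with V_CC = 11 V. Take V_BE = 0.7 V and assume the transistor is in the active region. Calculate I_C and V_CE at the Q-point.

Thevenize the base divider: V_Th = V_CC·R_2/(R_1+R_2) = 11×10/78 = 1.41 V, R_Th = R_1‖R_2 = 8.72 kΩ.
Base-emitter loop: V_Th = I_B·R_Th + V_BE + (β+1)I_B·R_E, so I_B = (1.41 − 0.7) / (8.72 + 76×0.12) = 0.0398 mA.
I_C = β·I_B = 75×0.0398 = 2.99 mA, and I_E = (β+1)I_B = 3.03 mA.
V_CE = V_CC − I_C·R_C − I_E·R_E = 11 − 2.99×2.2 − 3.03×0.12 = 4.07 V.
V_CE = 4.07 V > 0.2 V confirms active-region operation.

I_C ≈ 3 mA, V_CE ≈ 4.1 V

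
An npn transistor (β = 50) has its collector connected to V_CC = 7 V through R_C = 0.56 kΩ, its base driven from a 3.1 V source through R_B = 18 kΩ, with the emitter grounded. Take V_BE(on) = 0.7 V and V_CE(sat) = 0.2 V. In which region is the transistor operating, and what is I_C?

Assume active. Base-emitter loop: I_B = (V_BB − V_BE)/R_B = (3.1 − 0.7)/18 = 0.133 mA.
I_C = β·I_B = 50×0.133 = 6.67 mA.
V_CE = V_CC − I_C·R_C = 7 − 6.67×0.56 = 3.27 V > V_CE(sat), so the active-region assumption holds.

active; I_C ≈ 6.7 mA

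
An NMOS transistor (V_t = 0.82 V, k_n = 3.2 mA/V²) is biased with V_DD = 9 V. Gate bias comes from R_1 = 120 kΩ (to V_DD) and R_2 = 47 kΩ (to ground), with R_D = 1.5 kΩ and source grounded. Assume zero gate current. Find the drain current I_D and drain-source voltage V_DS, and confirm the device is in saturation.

I_D ≈ 4.7 mA, V_DS ≈ 2 V

V_G = V_DD·R_2/(R_1+R_2) = 9×47/167 = 2.53 V. With the source grounded, V_GS = V_G = 2.53 V.
Assume saturation: I_D = (k_n/2)(V_GS − V_t)² = (3.2/2)×(2.53 − 0.82)² = 1.6×1.71² = 4.69 mA.
V_DS = V_DD − I_D·R_D = 9 − 4.69×1.5 = 1.96 V.
Saturation requires V_DS ≥ V_GS − V_t = 1.71 V; 1.96 ≥ 1.71 ✓.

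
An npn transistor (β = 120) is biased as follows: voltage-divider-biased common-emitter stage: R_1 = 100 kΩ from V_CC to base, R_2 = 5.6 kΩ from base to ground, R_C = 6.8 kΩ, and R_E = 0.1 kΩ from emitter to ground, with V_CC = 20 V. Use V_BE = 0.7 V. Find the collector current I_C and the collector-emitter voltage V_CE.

Thevenize the base divider: V_Th = V_CC·R_2/(R_1+R_2) = 20×5.6/106 = 1.06 V, R_Th = R_1‖R_2 = 5.3 kΩ.
Base-emitter loop: V_Th = I_B·R_Th + V_BE + (β+1)I_B·R_E, so I_B = (1.06 − 0.7) / (5.3 + 121×0.1) = 0.0207 mA.
I_C = β·I_B = 120×0.0207 = 2.49 mA, and I_E = (β+1)I_B = 2.51 mA.
V_CE = V_CC − I_C·R_C − I_E·R_E = 20 − 2.49×6.8 − 2.51×0.1 = 2.84 V.
V_CE = 2.84 V > 0.2 V confirms active-region operation.

I_C ≈ 2.5 mA, V_CE ≈ 2.8 V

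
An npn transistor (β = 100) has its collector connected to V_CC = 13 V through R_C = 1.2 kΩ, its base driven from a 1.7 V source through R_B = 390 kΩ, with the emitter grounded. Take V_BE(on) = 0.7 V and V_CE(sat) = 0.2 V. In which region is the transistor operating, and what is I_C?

active; I_C ≈ 0.26 mA

Assume active. Base-emitter loop: I_B = (V_BB − V_BE)/R_B = (1.7 − 0.7)/390 = 0.00256 mA.
I_C = β·I_B = 100×0.00256 = 0.256 mA.
V_CE = V_CC − I_C·R_C = 13 − 0.256×1.2 = 12.7 V > V_CE(sat), so the active-region assumption holds.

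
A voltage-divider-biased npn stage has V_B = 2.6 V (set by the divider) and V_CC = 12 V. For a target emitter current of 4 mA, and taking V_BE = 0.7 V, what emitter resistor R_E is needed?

R_E ≈ 0.48 kΩ

V_E = V_B − V_BE = 2.6 − 0.7 = 1.9 V.
R_E = V_E / I_E = 1.9 / 4 = 0.475 kΩ.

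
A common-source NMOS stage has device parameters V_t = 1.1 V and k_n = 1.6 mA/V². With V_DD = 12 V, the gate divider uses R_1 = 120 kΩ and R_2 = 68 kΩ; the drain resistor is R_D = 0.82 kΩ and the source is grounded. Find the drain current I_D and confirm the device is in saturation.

I_D ≈ 8.4 mA

V_G = V_DD·R_2/(R_1+R_2) = 12×68/188 = 4.34 V. With the source grounded, V_GS = V_G = 4.34 V.
Assume saturation: I_D = (k_n/2)(V_GS − V_t)² = (1.6/2)×(4.34 − 1.1)² = 0.8×3.24² = 8.4 mA.
V_DS = V_DD − I_D·R_D = 12 − 8.4×0.82 = 5.11 V.
Saturation requires V_DS ≥ V_GS − V_t = 3.24 V; 5.11 ≥ 3.24 ✓.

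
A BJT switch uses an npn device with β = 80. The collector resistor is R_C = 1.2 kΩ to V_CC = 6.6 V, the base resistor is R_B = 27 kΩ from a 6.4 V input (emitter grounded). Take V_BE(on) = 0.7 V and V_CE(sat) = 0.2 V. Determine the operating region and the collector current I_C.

saturation; I_C ≈ 5.3 mA

Assume active: I_B = (6.4 − 0.7)/27 = 0.211 mA, giving I_C = β·I_B = 16.9 mA.
But then V_CE = 6.6 − 16.9×1.2 = -13.7 V < V_CE(sat) = 0.2 V — impossible in the active region.
So the transistor is saturated. With V_CE = 0.2 V, I_C = (V_CC − 0.2)/R_C = 6.4/1.2 = 5.33 mA.
Check: β·I_B = 16.9 mA > I_C = 5.33 mA, confirming saturation.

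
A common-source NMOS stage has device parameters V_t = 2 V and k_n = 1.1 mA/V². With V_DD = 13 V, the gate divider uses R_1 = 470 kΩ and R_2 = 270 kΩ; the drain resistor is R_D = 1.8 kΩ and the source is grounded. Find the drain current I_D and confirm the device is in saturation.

I_D ≈ 4.1 mA

V_G = V_DD·R_2/(R_1+R_2) = 13×270/740 = 4.74 V. With the source grounded, V_GS = V_G = 4.74 V.
Assume saturation: I_D = (k_n/2)(V_GS − V_t)² = (1.1/2)×(4.74 − 2)² = 0.55×2.74² = 4.14 mA.
V_DS = V_DD − I_D·R_D = 13 − 4.14×1.8 = 5.55 V.
Saturation requires V_DS ≥ V_GS − V_t = 2.74 V; 5.55 ≥ 2.74 ✓.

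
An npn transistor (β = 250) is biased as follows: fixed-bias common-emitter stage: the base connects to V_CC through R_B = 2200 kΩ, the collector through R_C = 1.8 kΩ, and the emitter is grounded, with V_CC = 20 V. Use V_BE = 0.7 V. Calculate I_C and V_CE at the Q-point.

Base loop: V_CC = I_B·R_B + V_BE, so I_B = (20 − 0.7)/2200 kΩ = 0.00877 mA.
In the active region I_C = β·I_B = 250 × 0.00877 = 2.19 mA.
Collector loop: V_CE = V_CC − I_C·R_C = 20 − 2.19×1.8 = 16.1 V.
Since V_CE = 16.1 V > V_CE(sat) ≈ 0.2 V, the transistor is in the active region as assumed.

I_C ≈ 2.2 mA, V_CE ≈ 16 V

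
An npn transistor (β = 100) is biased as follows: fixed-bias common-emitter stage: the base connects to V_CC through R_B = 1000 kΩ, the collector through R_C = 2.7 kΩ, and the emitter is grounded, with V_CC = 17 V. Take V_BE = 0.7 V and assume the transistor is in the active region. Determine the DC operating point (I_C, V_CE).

Base loop: V_CC = I_B·R_B + V_BE, so I_B = (17 − 0.7)/1000 kΩ = 0.0163 mA.
In the active region I_C = β·I_B = 100 × 0.0163 = 1.63 mA.
Collector loop: V_CE = V_CC − I_C·R_C = 17 − 1.63×2.7 = 12.6 V.
Since V_CE = 12.6 V > V_CE(sat) ≈ 0.2 V, the transistor is in the active region as assumed.

I_C ≈ 1.6 mA, V_CE ≈ 13 V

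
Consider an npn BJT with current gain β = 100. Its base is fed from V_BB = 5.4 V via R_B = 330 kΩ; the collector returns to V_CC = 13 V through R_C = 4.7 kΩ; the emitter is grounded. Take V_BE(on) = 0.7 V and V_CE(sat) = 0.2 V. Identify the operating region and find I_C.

Assume active. Base-emitter loop: I_B = (V_BB − V_BE)/R_B = (5.4 − 0.7)/330 = 0.0142 mA.
I_C = β·I_B = 100×0.0142 = 1.42 mA.
V_CE = V_CC − I_C·R_C = 13 − 1.42×4.7 = 6.31 V > V_CE(sat), so the active-region assumption holds.

active; I_C ≈ 1.4 mA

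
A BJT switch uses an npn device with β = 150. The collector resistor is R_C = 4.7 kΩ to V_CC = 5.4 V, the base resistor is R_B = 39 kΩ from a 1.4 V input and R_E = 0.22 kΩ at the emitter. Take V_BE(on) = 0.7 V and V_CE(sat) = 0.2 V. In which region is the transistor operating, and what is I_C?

Assume active: I_B = (1.4 − 0.7)/(39 + 151×0.22) = 0.00969 mA, I_C = β·I_B = 1.45 mA.
Then V_CE = 5.4 − 1.45×4.7 − 1.46×0.22 = -1.76 V < 0.2 V — the active assumption fails.
Re-solve with V_CE = 0.2 V. KCL at the emitter: V_E/R_E = (V_BB−0.7−V_E)/R_B + (V_CC−0.2−V_E)/R_C, giving V_E = 0.235 V.
I_C = (V_CC − 0.2 − V_E)/R_C = (5.2 − 0.235)/4.7 = 1.06 mA.
Check: I_B = (0.7 − 0.235)/39 = 0.0119 mA, and β·I_B = 1.79 mA > I_C, confirming saturation.

saturation; I_C ≈ 1.1 mA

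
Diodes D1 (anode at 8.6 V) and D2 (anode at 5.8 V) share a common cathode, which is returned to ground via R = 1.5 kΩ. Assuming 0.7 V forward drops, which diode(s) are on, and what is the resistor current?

Only D1 conducts; I_R ≈ 5.3 mA

Assume both conduct. Then node N would need to be at both 8.6−0.7 = 7.9 V and 5.8−0.7 = 5.1 V, which is impossible.
Assume only D1 conducts: V_N = 8.6 − 0.7 = 7.9 V, so I_R = 7.9/1.5 = 5.27 mA.
Check D2: its anode-to-cathode voltage is 5.8 − 7.9 = -2.1 V < 0.7 V, so it is off. The assumption is consistent.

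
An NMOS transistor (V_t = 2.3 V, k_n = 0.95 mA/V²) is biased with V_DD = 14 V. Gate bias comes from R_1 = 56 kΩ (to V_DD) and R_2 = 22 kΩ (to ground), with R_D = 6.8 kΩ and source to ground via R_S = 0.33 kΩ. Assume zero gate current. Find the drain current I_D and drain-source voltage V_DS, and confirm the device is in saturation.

I_D ≈ 0.88 mA, V_DS ≈ 7.7 V

V_G = V_DD·R_2/(R_1+R_2) = 14×22/78 = 3.95 V.
Assume saturation: I_D = (k_n/2)(V_GS − V_t)² with V_GS = V_G − I_D·R_S = 3.95 − 0.33·I_D.
Substituting gives 0.0517·I_D² − 1.52·I_D + 1.29 = 0, with roots I_D = 0.877 or 28.4 mA.
The root I_D = 28.4 mA gives V_GS = -5.44 V ≤ V_t, so take I_D = 0.877 mA.
Then V_GS = 3.66 V and V_DS = V_DD − I_D(R_D+R_S) = 14 − 0.877×7.13 = 7.74 V.
Saturation requires V_DS ≥ V_GS − V_t = 1.36 V; 7.74 ≥ 1.36 ✓.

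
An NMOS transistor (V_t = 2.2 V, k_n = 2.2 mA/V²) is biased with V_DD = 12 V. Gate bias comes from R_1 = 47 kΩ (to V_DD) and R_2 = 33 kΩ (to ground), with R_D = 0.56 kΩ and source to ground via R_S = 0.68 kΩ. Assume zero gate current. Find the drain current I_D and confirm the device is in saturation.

V_G = V_DD·R_2/(R_1+R_2) = 12×33/80 = 4.95 V.
Assume saturation: I_D = (k_n/2)(V_GS − V_t)² with V_GS = V_G − I_D·R_S = 4.95 − 0.68·I_D.
Substituting gives 0.509·I_D² − 5.11·I_D + 8.32 = 0, with roots I_D = 2.04 or 8.01 mA.
The root I_D = 8.01 mA gives V_GS = -0.499 V ≤ V_t, so take I_D = 2.04 mA.
Then V_GS = 3.56 V and V_DS = V_DD − I_D(R_D+R_S) = 12 − 2.04×1.24 = 9.47 V.
Saturation requires V_DS ≥ V_GS − V_t = 1.36 V; 9.47 ≥ 1.36 ✓.

I_D ≈ 2 mA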